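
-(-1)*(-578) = -578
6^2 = 36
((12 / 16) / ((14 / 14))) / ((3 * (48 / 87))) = 0.45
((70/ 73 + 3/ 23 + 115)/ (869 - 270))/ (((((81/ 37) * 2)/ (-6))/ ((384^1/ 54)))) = -461556352/ 244390203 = -1.89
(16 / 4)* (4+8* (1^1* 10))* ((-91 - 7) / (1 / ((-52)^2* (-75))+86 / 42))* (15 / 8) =-3246152000 / 107659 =-30152.17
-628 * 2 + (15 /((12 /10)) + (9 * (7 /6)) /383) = -476250 /383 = -1243.47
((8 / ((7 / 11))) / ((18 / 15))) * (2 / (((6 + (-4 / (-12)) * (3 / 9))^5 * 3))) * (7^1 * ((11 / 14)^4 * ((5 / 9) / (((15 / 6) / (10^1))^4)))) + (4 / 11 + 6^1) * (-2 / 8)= -8451511 / 6602750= -1.28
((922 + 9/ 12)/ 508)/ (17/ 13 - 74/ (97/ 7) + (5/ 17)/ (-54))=-2136347109/ 4749124360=-0.45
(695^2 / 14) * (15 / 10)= 1449075 / 28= 51752.68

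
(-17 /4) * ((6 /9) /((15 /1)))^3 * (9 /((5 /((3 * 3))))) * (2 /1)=-68 /5625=-0.01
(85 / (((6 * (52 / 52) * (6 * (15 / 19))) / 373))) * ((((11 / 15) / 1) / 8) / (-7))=-1325269 / 90720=-14.61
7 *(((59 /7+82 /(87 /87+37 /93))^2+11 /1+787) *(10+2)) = 13164511512 /29575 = 445122.96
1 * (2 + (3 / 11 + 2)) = 47 / 11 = 4.27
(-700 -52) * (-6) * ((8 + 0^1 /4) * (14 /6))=84224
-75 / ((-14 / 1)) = 5.36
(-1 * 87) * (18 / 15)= -522 / 5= -104.40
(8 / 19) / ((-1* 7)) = -8 / 133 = -0.06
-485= -485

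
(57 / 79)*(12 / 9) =76 / 79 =0.96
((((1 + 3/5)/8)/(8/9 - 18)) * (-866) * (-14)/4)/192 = -1299/7040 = -0.18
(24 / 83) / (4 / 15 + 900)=45 / 140104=0.00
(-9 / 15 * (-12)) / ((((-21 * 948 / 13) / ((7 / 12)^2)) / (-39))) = 0.06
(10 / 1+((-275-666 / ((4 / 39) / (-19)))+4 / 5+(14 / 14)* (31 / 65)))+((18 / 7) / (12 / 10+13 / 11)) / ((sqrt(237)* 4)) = 165* sqrt(237) / 144886+16004661 / 130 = 123112.79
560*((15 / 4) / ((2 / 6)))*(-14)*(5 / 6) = -73500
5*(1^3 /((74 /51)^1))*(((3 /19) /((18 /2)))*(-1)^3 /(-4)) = 85 /5624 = 0.02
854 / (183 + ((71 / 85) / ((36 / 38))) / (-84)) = 109756080 / 23517811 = 4.67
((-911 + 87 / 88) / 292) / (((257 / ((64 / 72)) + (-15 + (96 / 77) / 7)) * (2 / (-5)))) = 53753 / 1892472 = 0.03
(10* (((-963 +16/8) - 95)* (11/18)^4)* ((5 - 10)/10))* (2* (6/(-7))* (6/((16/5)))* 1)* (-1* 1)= 4026275/1701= 2367.00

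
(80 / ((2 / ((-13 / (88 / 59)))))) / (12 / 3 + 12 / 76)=-72865 / 869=-83.85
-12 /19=-0.63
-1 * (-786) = 786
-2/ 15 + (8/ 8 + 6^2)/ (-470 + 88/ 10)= -7387/ 34590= -0.21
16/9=1.78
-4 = -4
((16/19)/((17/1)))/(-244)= -4/19703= -0.00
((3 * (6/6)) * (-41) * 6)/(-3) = 246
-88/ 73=-1.21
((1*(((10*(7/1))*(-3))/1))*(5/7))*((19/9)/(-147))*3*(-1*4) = -3800/147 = -25.85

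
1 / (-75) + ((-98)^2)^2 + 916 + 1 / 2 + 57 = 13835668423 / 150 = 92237789.49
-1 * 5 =-5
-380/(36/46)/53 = -4370/477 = -9.16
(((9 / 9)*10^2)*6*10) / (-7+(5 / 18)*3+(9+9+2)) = 36000 / 83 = 433.73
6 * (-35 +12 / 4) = -192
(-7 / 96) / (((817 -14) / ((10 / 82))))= -0.00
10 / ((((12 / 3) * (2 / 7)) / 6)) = 105 / 2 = 52.50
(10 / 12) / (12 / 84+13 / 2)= 35 / 279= 0.13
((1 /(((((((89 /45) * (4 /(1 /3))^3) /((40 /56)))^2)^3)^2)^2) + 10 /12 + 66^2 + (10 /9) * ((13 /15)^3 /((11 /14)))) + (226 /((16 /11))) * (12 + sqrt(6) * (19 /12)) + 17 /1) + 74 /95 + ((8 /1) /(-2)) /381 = 6842.62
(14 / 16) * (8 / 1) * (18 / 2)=63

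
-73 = -73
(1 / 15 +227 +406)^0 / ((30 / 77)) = 77 / 30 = 2.57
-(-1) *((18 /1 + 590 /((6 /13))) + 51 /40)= 155713 /120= 1297.61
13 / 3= 4.33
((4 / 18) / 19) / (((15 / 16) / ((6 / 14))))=32 / 5985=0.01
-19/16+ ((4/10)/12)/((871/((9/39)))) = -1.19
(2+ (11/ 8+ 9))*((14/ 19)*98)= 33957/ 38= 893.61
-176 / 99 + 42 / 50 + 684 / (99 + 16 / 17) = 2257811 / 382275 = 5.91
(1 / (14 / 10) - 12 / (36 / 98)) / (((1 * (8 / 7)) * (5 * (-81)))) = 671 / 9720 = 0.07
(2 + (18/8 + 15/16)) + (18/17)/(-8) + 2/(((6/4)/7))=11741/816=14.39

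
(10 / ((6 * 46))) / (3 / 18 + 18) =5 / 2507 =0.00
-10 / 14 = -5 / 7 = -0.71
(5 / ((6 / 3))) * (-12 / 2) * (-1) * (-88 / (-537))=440 / 179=2.46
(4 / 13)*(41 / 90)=82 / 585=0.14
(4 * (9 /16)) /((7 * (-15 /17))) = -51 /140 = -0.36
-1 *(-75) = 75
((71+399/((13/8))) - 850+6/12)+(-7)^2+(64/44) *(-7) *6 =-155885/286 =-545.05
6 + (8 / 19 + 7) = 255 / 19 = 13.42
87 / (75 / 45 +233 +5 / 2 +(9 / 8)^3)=133632 / 366475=0.36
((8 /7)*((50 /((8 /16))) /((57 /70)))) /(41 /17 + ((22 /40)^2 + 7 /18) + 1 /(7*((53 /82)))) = 60547200000 /1434046337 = 42.22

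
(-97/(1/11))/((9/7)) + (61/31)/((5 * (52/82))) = -829.27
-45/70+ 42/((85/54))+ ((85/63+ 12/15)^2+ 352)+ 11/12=2588097287/6747300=383.58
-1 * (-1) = 1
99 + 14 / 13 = 1301 / 13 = 100.08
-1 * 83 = -83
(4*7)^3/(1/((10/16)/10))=1372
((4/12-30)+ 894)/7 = 2593/21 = 123.48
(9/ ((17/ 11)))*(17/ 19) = 99/ 19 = 5.21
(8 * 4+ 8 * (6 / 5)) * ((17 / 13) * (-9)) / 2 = -1224 / 5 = -244.80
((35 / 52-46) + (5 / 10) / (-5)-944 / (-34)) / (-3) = 78067 / 13260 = 5.89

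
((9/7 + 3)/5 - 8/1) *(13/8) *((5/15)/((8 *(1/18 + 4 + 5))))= -0.05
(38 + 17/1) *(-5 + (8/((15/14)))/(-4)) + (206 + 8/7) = -3581/21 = -170.52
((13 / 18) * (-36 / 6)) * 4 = -52 / 3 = -17.33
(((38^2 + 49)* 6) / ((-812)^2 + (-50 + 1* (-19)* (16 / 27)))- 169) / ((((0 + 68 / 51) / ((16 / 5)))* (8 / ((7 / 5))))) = -70.97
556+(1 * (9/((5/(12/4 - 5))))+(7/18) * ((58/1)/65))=323357/585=552.75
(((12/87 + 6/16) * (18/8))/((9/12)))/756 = 17/8352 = 0.00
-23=-23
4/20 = 1/5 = 0.20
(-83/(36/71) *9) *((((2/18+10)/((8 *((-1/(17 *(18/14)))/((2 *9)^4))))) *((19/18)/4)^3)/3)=26798517681/1024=26170427.42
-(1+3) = -4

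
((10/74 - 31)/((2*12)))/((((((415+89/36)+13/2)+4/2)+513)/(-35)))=8565/178673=0.05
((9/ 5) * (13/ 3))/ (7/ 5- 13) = -39/ 58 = -0.67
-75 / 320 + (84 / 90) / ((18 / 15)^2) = 715 / 1728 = 0.41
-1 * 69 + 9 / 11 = -750 / 11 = -68.18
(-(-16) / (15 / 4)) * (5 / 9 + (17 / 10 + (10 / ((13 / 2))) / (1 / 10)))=75.26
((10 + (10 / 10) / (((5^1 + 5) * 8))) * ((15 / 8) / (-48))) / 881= -801 / 1804288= -0.00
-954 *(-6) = 5724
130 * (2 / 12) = 65 / 3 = 21.67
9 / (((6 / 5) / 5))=75 / 2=37.50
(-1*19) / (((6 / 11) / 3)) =-209 / 2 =-104.50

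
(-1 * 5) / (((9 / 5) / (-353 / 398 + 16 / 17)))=-9175 / 60894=-0.15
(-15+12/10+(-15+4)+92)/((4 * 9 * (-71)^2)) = 28/75615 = 0.00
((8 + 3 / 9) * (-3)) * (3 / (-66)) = 25 / 22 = 1.14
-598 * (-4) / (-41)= -2392 / 41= -58.34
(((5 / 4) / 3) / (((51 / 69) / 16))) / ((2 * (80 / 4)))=23 / 102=0.23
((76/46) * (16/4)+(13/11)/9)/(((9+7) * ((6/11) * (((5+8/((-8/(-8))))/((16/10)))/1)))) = 15347/161460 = 0.10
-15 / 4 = -3.75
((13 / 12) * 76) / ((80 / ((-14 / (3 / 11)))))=-19019 / 360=-52.83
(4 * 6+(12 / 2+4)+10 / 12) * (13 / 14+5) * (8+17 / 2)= 3407.45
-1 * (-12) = 12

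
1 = 1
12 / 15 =4 / 5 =0.80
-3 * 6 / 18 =-1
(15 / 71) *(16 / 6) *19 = 760 / 71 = 10.70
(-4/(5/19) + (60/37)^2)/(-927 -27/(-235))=2022034/149096421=0.01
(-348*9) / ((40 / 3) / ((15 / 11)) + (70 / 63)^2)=-63423 / 223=-284.41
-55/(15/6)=-22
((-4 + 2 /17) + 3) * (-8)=120 /17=7.06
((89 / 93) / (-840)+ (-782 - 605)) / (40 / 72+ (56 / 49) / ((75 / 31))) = -541762645 / 401512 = -1349.31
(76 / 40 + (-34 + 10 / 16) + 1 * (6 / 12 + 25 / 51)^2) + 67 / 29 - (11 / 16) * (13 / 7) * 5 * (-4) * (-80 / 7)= -47312158909 / 147840840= -320.02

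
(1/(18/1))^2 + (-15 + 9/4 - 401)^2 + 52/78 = 221861893/1296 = 171189.73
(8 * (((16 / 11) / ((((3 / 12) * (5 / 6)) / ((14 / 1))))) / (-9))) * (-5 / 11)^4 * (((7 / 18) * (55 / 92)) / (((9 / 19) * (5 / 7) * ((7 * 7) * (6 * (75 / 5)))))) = -425600 / 736456941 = -0.00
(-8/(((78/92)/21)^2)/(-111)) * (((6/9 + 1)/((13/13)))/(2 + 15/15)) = 4147360/168831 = 24.57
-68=-68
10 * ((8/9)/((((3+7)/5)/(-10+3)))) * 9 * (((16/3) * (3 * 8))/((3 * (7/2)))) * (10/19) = -102400/57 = -1796.49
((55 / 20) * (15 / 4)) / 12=55 / 64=0.86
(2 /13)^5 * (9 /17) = 288 /6311981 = 0.00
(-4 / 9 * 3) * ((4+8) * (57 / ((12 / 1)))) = -76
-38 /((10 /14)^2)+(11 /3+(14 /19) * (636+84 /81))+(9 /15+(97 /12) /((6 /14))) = 21445631 /51300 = 418.04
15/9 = 5/3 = 1.67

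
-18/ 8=-9/ 4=-2.25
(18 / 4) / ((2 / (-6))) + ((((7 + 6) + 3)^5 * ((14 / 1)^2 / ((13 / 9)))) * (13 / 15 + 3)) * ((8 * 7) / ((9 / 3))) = 1335063738661 / 130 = 10269721066.62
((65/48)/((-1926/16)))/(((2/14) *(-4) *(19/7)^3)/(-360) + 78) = -780325/5412663159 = -0.00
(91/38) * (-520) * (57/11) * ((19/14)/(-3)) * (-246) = -7899060/11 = -718096.36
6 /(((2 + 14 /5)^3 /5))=625 /2304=0.27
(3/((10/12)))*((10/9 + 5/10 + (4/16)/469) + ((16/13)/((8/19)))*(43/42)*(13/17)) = 223891/15946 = 14.04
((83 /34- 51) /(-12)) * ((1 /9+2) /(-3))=-31369 /11016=-2.85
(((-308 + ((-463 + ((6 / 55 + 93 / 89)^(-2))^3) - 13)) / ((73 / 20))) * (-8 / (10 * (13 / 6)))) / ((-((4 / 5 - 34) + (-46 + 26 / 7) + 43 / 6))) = 8148185725748937843242418880 / 7022895556492118444683077081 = 1.16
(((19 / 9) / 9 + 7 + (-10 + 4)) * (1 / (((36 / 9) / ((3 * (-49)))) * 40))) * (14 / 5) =-343 / 108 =-3.18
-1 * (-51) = 51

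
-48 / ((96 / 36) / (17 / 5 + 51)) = -4896 / 5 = -979.20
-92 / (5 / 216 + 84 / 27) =-19872 / 677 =-29.35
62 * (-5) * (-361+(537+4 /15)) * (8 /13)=-1311424 /39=-33626.26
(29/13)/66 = 29/858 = 0.03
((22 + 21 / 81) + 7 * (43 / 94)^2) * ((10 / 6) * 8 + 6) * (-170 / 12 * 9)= -13951646105 / 238572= -58479.81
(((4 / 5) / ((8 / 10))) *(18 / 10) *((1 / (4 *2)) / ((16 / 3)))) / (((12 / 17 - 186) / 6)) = -153 / 112000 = -0.00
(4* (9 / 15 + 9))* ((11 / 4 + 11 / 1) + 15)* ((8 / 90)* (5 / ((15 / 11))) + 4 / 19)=506368 / 855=592.24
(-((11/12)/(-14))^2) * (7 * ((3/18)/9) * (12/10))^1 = -121/181440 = -0.00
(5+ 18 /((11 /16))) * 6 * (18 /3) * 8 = 98784 /11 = 8980.36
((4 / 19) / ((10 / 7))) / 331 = 14 / 31445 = 0.00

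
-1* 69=-69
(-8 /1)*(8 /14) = -32 /7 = -4.57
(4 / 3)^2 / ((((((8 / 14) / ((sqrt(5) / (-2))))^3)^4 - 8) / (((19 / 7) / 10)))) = -117403775365625 / 1946353703229297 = -0.06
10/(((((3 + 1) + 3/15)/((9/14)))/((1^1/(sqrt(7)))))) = 75 * sqrt(7)/343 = 0.58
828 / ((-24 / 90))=-3105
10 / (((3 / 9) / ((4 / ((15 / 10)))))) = 80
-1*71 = -71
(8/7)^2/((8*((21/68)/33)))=5984/343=17.45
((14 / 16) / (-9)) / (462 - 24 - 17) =-7 / 30312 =-0.00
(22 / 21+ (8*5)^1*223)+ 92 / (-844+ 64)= 4059023 / 455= 8920.93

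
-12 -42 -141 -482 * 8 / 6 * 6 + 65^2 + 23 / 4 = 719 / 4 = 179.75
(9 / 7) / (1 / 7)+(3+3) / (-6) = 8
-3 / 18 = -1 / 6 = -0.17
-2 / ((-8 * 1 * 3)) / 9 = 1 / 108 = 0.01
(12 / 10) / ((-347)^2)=6 / 602045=0.00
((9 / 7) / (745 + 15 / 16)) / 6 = 24 / 83545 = 0.00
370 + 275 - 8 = 637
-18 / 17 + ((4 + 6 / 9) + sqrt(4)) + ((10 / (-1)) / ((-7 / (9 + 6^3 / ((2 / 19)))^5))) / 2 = 9482659128466608757 / 357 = 26562070387861649.18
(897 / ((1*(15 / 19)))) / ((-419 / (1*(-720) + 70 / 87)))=1950.24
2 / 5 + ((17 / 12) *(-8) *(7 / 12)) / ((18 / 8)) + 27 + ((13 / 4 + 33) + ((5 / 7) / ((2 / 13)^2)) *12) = 4795171 / 11340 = 422.85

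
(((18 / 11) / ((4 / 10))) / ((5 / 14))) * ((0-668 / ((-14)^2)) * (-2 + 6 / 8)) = 7515 / 154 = 48.80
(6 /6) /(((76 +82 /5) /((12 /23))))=10 /1771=0.01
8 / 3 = 2.67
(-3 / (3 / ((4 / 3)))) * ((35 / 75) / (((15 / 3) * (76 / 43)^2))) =-12943 / 324900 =-0.04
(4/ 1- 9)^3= -125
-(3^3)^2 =-729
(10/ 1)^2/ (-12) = -25/ 3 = -8.33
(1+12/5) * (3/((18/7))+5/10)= 17/3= 5.67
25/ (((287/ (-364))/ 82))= -2600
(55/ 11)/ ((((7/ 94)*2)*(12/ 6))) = 235/ 14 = 16.79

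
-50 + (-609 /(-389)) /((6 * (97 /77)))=-3757669 /75466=-49.79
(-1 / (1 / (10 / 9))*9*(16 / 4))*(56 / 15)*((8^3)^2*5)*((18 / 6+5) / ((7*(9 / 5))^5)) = -2097152000000 / 425329947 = -4930.65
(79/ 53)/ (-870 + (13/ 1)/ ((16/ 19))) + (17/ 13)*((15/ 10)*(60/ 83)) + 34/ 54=2.05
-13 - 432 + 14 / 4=-883 / 2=-441.50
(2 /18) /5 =1 /45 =0.02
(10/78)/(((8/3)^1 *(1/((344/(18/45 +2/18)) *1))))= 32.36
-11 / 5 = -2.20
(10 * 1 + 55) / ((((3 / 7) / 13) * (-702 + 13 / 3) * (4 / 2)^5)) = -0.09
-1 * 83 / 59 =-83 / 59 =-1.41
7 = 7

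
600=600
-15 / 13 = -1.15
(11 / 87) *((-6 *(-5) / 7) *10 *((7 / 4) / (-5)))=-55 / 29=-1.90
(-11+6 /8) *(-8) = 82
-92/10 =-9.20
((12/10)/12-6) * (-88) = 2596/5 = 519.20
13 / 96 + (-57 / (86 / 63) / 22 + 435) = 19672445 / 45408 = 433.24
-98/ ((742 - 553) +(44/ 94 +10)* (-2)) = -4606/ 7899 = -0.58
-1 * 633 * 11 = -6963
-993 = -993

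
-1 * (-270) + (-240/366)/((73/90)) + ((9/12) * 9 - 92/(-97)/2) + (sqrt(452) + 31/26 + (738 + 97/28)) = 2 * sqrt(113) + 40056301864/39306631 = 1040.33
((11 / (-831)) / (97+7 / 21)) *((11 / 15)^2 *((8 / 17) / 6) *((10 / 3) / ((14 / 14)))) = -2662 / 139221585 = -0.00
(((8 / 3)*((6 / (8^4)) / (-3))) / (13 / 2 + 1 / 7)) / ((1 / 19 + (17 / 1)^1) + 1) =-19 / 1749888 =-0.00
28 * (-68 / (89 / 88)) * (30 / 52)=-1256640 / 1157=-1086.12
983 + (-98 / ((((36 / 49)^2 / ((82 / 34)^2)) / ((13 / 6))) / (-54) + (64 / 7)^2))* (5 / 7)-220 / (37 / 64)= 48815579123733 / 81139943576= 601.62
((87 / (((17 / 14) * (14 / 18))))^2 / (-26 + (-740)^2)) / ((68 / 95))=58243455 / 2690231062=0.02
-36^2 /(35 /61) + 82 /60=-474049 /210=-2257.38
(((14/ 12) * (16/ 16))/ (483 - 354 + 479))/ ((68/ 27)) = 63/ 82688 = 0.00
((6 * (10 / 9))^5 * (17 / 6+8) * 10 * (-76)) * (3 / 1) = -79040000000 / 243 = -325267489.71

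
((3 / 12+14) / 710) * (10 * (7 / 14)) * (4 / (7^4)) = 57 / 340942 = 0.00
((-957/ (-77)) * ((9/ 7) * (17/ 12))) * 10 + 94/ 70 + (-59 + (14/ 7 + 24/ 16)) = 42194/ 245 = 172.22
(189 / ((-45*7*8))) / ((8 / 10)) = -3 / 32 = -0.09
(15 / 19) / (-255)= -1 / 323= -0.00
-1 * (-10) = 10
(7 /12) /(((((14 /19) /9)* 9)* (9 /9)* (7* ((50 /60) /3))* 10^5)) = 0.00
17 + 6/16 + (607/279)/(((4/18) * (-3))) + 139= 113915/744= 153.11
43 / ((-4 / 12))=-129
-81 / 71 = -1.14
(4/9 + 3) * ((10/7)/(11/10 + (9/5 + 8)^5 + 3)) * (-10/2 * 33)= -106562500/11864498583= -0.01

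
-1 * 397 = -397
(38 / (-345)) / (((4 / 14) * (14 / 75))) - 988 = -45543 / 46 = -990.07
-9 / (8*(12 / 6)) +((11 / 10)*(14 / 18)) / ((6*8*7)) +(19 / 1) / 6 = 11261 / 4320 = 2.61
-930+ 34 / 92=-42763 / 46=-929.63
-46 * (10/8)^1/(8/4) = -28.75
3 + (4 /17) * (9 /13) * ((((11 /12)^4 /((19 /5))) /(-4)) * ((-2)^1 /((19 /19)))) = 3.02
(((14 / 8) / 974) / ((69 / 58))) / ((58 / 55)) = 385 / 268824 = 0.00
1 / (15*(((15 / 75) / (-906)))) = -302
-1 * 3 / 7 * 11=-33 / 7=-4.71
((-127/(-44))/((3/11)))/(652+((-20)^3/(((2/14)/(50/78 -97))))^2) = 64389/177153442819966768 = 0.00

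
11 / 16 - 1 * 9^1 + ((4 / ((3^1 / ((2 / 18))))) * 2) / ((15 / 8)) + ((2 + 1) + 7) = 11959 / 6480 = 1.85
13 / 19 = 0.68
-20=-20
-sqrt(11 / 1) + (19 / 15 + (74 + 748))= 819.95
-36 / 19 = -1.89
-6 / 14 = -3 / 7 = -0.43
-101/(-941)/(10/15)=303/1882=0.16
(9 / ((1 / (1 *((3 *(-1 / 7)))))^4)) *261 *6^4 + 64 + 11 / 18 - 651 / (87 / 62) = 128218785283 / 1253322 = 102303.15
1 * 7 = 7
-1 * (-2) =2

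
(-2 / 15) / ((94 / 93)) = -31 / 235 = -0.13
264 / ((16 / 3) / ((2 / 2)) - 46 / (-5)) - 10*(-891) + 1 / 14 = 13624489 / 1526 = 8928.24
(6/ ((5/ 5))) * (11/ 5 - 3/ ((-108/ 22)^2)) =10087/ 810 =12.45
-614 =-614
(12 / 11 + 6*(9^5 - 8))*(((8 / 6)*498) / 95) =2476000.72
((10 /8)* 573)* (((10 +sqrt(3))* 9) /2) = 25785* sqrt(3) /8 +128925 /4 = 37813.87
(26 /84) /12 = 13 /504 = 0.03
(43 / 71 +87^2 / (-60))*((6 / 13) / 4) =-534819 / 36920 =-14.49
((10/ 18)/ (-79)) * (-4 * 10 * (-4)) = -800/ 711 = -1.13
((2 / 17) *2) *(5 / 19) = 20 / 323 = 0.06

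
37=37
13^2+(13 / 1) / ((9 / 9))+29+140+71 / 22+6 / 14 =54617 / 154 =354.66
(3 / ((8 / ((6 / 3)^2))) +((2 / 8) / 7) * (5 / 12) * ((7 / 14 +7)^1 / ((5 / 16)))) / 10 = 13 / 70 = 0.19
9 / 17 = 0.53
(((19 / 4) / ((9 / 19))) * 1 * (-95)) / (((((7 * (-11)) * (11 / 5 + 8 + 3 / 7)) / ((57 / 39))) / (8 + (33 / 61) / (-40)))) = 976755895 / 71888256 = 13.59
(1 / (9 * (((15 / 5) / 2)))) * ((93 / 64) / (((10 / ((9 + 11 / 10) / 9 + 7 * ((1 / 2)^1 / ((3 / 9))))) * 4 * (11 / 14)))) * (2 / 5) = 113491 / 7128000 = 0.02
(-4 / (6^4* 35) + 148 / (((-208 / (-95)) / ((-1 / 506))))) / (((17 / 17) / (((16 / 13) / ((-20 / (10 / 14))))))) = 0.01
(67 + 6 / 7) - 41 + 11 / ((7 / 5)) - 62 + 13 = -100 / 7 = -14.29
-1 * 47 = -47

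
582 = 582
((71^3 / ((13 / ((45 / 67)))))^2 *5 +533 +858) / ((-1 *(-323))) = 76295084115868 / 14414179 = 5293057.91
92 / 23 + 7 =11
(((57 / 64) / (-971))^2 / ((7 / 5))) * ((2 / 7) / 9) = 1805 / 94615980032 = 0.00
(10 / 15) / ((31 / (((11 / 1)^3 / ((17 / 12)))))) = 10648 / 527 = 20.20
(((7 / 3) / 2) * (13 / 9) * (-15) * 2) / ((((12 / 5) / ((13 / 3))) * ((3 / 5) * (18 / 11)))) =-1626625 / 17496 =-92.97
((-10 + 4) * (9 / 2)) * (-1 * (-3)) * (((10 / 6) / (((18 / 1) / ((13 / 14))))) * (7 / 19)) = -195 / 76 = -2.57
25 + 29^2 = 866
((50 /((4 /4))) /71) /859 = 50 /60989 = 0.00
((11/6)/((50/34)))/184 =187/27600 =0.01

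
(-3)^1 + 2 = -1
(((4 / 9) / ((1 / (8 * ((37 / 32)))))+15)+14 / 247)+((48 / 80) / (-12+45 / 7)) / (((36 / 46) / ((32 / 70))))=353918 / 18525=19.10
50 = 50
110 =110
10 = 10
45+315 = 360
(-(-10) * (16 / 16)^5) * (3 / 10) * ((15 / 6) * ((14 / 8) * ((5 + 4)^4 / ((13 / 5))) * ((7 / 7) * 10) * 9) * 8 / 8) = 155003625 / 52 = 2980838.94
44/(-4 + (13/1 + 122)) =44/131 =0.34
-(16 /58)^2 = -0.08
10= 10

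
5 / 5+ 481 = 482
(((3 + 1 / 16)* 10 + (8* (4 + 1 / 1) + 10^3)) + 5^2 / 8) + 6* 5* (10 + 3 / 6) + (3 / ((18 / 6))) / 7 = 38889 / 28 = 1388.89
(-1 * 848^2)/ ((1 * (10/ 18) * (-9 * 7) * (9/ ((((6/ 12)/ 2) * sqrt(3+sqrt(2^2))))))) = 179776 * sqrt(5)/ 315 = 1276.16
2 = 2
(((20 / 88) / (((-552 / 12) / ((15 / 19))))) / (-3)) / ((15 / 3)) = 5 / 19228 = 0.00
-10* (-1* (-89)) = -890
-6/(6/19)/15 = -19/15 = -1.27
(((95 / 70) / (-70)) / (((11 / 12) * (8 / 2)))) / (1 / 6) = -171 / 5390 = -0.03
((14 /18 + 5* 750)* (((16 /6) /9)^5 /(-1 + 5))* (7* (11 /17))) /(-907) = -0.01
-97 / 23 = -4.22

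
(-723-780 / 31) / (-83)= 23193 / 2573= 9.01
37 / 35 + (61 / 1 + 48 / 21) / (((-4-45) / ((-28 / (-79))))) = 11601 / 19355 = 0.60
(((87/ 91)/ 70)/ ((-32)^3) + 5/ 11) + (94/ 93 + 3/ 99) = 106453371933/ 71177666560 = 1.50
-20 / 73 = -0.27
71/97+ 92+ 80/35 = 64517/679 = 95.02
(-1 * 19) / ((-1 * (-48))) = -19 / 48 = -0.40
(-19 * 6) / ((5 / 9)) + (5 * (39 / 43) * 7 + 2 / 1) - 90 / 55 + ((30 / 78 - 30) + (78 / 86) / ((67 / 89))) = -415078583 / 2059915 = -201.50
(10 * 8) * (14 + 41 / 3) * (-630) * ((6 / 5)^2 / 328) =-250992 / 41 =-6121.76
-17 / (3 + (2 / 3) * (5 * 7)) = -51 / 79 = -0.65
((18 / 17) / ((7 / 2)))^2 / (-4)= -324 / 14161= -0.02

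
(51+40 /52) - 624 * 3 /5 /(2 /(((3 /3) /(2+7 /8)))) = -19949 /1495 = -13.34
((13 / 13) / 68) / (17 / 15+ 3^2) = 15 / 10336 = 0.00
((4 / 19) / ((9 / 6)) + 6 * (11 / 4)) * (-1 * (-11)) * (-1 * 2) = -20867 / 57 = -366.09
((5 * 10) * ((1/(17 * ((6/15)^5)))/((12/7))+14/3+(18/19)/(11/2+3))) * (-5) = -126033125/62016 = -2032.27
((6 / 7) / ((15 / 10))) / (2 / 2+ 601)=2 / 2107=0.00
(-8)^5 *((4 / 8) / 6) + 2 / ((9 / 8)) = -24560 / 9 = -2728.89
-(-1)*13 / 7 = 13 / 7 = 1.86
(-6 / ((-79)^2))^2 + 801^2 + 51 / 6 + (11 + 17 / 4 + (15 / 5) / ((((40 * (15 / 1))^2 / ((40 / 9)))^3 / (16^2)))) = 641624.75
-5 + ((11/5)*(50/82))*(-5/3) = -890/123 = -7.24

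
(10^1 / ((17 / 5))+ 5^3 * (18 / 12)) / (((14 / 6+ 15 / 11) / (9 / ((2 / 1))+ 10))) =6196575 / 8296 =746.94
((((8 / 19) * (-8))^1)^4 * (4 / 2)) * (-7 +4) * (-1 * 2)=201326592 / 130321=1544.85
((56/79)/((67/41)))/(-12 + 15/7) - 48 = -17546488/365217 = -48.04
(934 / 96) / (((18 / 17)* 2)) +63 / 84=9235 / 1728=5.34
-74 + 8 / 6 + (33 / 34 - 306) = -38525 / 102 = -377.70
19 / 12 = 1.58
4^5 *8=8192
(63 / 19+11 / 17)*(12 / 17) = 15360 / 5491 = 2.80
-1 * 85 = -85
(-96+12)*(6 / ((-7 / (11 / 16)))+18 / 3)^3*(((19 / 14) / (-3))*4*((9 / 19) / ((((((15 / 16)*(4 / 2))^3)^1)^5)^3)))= 701186525842019639689556642823116440062656512 / 118520780815075755149990754944155924022197723388671875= 0.00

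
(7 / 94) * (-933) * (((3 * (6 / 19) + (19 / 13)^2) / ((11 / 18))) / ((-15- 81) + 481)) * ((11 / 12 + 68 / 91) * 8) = -100708674966 / 8308735435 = -12.12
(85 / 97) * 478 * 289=11742070 / 97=121052.27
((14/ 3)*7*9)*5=1470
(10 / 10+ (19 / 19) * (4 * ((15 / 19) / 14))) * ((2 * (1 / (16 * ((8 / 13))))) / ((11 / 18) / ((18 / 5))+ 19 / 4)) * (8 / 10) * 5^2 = 858195 / 848008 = 1.01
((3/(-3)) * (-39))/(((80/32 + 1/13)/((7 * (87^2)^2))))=406642723578/67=6069294381.76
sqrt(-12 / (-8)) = sqrt(6) / 2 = 1.22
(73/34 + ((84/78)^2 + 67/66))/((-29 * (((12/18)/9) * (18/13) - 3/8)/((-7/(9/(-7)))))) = 160626704/53931735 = 2.98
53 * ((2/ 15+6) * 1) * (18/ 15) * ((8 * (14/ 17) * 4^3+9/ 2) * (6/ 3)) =141296728/ 425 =332462.89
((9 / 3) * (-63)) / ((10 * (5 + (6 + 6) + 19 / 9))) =-1701 / 1720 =-0.99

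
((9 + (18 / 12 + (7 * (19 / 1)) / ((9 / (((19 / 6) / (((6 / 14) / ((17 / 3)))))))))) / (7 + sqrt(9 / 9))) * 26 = 496951 / 243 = 2045.07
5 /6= 0.83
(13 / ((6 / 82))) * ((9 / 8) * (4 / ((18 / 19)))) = 10127 / 12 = 843.92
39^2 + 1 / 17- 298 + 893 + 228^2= 919701 / 17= 54100.06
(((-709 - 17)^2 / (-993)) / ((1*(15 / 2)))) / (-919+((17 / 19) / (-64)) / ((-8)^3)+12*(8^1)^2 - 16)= 6629359616 / 15643187435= 0.42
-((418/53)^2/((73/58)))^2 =-102697793856064/42048373249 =-2442.37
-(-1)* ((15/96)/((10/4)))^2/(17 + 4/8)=0.00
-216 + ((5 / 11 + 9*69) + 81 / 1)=5351 / 11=486.45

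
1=1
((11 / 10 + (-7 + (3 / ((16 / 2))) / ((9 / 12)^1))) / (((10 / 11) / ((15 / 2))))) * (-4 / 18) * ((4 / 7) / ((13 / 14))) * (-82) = -499.57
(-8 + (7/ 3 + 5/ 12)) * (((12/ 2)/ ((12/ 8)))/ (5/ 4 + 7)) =-28/ 11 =-2.55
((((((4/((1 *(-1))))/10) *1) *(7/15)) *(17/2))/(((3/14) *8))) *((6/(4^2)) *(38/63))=-2261/10800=-0.21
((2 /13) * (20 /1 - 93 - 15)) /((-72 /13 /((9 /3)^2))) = 22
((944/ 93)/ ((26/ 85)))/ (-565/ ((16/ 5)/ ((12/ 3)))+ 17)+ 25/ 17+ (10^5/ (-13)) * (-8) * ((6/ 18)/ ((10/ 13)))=1511137162165/ 56664621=26668.09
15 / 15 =1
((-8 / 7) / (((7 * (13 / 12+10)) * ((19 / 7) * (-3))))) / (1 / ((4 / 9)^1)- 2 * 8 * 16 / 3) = -384 / 17635933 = -0.00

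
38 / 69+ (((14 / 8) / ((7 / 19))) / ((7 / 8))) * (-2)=-4978 / 483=-10.31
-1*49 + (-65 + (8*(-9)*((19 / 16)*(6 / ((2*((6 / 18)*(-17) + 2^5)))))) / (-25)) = -448761 / 3950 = -113.61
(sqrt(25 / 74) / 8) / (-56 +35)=-5 *sqrt(74) / 12432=-0.00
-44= -44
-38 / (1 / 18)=-684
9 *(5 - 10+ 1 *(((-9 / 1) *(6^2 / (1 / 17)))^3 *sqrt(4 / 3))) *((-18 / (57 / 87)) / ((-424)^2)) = 11745 / 1707872+ 8177556890556 *sqrt(3) / 53371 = 265386521.08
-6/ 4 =-3/ 2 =-1.50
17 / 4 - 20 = -63 / 4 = -15.75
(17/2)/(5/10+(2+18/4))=17/14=1.21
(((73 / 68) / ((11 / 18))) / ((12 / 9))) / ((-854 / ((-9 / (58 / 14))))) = 17739 / 5292848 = 0.00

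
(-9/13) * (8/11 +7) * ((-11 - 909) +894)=1530/11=139.09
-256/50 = -128/25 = -5.12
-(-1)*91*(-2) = -182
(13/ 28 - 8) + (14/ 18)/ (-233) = -442663/ 58716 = -7.54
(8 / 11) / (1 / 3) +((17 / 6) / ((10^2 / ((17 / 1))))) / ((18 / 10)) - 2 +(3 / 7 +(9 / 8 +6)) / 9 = 13396 / 10395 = 1.29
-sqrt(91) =-9.54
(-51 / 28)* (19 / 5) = -969 / 140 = -6.92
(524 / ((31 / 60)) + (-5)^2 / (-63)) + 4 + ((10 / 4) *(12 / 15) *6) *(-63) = 511289 / 1953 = 261.80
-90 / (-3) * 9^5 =1771470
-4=-4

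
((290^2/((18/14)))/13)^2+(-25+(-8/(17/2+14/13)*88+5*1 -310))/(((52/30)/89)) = 28741577965355/1136187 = 25296520.70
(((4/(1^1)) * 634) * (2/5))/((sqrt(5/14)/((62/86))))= 1223.72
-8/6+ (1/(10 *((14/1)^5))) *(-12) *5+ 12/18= -537833/806736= -0.67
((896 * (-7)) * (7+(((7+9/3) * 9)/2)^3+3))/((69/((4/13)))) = -2286394880/897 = -2548935.21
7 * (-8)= -56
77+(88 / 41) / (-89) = 280885 / 3649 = 76.98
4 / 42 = 2 / 21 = 0.10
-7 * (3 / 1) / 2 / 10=-21 / 20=-1.05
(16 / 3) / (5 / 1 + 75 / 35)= 56 / 75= 0.75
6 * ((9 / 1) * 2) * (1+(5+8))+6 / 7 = 10590 / 7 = 1512.86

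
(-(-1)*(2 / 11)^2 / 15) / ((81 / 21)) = 28 / 49005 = 0.00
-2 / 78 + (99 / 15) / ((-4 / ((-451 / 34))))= 579757 / 26520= 21.86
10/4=5/2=2.50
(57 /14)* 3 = 171 /14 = 12.21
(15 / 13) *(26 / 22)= 15 / 11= 1.36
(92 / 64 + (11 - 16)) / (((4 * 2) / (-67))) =3819 / 128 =29.84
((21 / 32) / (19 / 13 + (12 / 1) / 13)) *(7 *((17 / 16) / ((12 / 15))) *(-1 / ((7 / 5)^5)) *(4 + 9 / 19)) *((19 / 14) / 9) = -293515625 / 914608128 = -0.32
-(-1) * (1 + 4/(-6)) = 1/3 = 0.33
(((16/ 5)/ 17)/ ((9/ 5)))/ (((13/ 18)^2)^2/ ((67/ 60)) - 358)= -1041984/ 3564674291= -0.00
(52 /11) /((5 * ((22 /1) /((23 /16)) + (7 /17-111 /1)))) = -0.01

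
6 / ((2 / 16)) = 48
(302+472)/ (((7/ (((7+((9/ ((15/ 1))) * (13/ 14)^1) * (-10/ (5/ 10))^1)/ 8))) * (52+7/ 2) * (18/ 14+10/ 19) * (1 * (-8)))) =71079/ 998704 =0.07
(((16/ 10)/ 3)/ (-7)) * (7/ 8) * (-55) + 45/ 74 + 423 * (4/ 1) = 376573/ 222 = 1696.27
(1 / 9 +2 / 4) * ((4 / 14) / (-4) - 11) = -1705 / 252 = -6.77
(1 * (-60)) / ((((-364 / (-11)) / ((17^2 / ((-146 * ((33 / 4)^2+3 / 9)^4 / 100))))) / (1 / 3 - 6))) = -0.00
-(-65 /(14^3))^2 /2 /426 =-4225 /6415164672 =-0.00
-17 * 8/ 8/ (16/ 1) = -17/ 16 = -1.06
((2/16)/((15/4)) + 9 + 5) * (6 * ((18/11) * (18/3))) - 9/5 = 45369/55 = 824.89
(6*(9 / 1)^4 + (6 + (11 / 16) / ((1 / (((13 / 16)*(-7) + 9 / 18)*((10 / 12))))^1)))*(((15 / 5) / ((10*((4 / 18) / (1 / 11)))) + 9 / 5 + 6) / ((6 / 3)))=35133550487 / 225280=155955.04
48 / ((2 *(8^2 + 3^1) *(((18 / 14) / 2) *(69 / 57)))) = 0.46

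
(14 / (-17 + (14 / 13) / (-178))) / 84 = -1157 / 118056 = -0.01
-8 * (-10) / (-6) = -40 / 3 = -13.33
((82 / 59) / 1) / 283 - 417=-6962567 / 16697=-417.00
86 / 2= 43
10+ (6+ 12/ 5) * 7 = 344/ 5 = 68.80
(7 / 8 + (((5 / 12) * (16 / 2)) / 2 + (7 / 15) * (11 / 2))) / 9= 613 / 1080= 0.57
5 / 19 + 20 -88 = -1287 / 19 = -67.74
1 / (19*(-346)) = -1 / 6574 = -0.00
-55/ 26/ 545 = -11/ 2834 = -0.00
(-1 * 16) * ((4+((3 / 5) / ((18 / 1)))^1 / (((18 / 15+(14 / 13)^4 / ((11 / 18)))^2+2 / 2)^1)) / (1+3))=-1489444396997098 / 93028585176543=-16.01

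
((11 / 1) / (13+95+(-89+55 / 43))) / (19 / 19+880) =473 / 768232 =0.00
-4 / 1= -4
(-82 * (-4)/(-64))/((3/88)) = -451/3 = -150.33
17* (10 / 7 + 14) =1836 / 7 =262.29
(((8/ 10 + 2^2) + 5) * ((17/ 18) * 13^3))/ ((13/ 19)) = 2674763/ 90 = 29719.59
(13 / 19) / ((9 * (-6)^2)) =0.00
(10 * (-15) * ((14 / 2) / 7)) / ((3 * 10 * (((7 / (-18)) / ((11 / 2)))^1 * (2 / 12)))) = 2970 / 7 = 424.29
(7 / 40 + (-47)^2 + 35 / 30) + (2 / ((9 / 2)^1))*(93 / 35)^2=65076301 / 29400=2213.48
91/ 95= 0.96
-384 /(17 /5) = -1920 /17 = -112.94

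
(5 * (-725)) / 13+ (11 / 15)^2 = -814052 / 2925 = -278.31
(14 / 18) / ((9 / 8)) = 56 / 81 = 0.69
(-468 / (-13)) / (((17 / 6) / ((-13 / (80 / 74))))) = -12987 / 85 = -152.79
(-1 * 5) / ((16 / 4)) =-5 / 4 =-1.25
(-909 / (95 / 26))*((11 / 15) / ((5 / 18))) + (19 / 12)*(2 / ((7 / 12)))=-10828658 / 16625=-651.35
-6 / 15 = -2 / 5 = -0.40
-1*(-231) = 231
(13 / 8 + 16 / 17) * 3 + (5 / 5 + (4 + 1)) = 1863 / 136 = 13.70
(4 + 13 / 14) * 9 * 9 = 5589 / 14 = 399.21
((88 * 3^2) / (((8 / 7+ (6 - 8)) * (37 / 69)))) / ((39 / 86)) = -1827672 / 481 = -3799.73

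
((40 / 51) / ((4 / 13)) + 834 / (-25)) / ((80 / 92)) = -225883 / 6375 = -35.43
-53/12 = -4.42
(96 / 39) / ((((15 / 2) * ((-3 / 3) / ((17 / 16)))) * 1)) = -68 / 195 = -0.35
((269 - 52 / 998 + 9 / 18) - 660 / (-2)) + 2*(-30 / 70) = 598.59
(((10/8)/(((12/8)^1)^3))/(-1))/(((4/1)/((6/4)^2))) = -5/24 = -0.21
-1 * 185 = -185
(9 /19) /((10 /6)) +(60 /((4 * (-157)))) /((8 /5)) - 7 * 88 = -73474333 /119320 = -615.78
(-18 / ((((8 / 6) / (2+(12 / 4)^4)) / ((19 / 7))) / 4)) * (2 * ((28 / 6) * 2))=-227088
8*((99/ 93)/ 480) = 11/ 620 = 0.02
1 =1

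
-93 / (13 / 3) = -279 / 13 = -21.46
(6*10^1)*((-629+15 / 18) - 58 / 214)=-4034570 / 107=-37706.26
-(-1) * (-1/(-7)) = 0.14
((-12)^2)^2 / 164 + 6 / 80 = 126.51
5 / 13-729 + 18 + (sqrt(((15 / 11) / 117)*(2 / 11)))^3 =-710.62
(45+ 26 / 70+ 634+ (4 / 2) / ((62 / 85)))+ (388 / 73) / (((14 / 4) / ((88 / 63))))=3414272347 / 4989915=684.23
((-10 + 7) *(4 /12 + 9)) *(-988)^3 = 27004047616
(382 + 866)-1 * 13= 1235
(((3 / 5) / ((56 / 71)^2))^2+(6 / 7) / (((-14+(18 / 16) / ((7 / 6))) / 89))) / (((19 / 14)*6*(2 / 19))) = -29445647621 / 5127987200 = -5.74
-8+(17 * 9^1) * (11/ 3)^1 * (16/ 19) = 8824/ 19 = 464.42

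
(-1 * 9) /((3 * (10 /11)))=-33 /10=-3.30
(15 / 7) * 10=150 / 7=21.43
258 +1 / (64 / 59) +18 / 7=117149 / 448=261.49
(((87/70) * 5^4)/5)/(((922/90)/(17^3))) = 480859875/6454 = 74505.71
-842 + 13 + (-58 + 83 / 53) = -46928 / 53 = -885.43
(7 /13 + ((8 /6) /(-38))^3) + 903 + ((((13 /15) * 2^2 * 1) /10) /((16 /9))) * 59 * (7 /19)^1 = 437096308877 /481501800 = 907.78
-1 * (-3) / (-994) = -3 / 994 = -0.00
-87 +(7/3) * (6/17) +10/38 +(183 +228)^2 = 54533733/323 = 168835.09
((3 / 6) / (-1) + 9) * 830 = 7055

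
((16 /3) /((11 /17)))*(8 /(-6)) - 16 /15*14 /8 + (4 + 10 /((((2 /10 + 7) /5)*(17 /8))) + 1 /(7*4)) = -436123 /78540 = -5.55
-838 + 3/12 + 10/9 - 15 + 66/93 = -949637/1116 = -850.93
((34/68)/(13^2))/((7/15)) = 0.01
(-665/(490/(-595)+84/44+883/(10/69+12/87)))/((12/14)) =-246347255/991566057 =-0.25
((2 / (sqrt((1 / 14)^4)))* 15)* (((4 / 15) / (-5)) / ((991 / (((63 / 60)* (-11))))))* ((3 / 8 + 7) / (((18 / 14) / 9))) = 4674747 / 24775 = 188.69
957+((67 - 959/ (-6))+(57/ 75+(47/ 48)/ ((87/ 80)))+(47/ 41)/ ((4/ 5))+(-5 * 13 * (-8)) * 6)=4608842201/ 1070100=4306.93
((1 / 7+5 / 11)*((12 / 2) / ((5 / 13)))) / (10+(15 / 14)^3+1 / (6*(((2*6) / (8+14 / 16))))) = 7789824 / 9489755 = 0.82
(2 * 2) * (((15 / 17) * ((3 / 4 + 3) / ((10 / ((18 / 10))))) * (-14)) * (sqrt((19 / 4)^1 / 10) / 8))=-567 * sqrt(190) / 2720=-2.87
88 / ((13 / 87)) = 588.92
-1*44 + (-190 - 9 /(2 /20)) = -324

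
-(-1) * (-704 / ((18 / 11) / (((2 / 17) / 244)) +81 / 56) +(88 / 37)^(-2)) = -495053789 / 16196444352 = -0.03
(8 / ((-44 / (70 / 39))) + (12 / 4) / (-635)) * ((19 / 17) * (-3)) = 1713553 / 1543685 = 1.11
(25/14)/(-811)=-25/11354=-0.00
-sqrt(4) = -2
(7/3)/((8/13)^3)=15379/1536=10.01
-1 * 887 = -887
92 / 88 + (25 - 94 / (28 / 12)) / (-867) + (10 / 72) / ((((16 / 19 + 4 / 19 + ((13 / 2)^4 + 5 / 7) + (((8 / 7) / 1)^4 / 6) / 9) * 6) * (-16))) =363517323185725 / 341945899515528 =1.06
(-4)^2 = 16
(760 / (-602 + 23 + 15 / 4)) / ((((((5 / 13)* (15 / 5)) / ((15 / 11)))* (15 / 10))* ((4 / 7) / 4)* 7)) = -6080 / 5841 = -1.04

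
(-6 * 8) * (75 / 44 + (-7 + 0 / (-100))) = 2796 / 11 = 254.18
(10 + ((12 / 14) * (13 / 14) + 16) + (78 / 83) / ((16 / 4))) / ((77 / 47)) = 10333843 / 626318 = 16.50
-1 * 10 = -10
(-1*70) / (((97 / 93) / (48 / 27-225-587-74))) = 17268860 / 291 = 59343.16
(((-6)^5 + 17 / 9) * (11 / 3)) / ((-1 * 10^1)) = 769637 / 270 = 2850.51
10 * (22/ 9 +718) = 64840/ 9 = 7204.44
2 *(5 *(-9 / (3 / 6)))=-180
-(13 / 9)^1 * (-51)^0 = -13 / 9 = -1.44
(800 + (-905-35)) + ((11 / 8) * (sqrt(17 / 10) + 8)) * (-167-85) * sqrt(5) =693 * sqrt(5) * (-80-sqrt(170)) / 20-140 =-7348.59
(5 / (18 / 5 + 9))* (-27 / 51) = -25 / 119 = -0.21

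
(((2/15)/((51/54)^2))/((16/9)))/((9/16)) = 216/1445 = 0.15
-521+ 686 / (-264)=-69115 / 132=-523.60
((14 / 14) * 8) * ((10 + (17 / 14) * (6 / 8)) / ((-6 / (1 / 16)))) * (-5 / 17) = 0.27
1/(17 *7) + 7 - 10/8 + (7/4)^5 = 2701729/121856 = 22.17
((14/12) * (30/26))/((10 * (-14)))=-1/104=-0.01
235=235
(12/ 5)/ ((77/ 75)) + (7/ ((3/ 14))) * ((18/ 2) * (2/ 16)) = 12039/ 308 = 39.09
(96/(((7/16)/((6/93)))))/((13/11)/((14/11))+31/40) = 8.31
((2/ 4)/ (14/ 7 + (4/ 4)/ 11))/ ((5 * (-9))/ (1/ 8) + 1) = -11/ 16514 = -0.00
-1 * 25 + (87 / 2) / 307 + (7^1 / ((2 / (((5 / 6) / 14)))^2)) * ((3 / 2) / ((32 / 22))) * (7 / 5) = -46871051 / 1886208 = -24.85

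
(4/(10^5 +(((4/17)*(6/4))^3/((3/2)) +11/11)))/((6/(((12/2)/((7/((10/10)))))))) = 19652/3439135399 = 0.00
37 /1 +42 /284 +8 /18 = 48043 /1278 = 37.59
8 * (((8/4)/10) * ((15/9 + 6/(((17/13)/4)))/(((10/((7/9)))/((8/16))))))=1.25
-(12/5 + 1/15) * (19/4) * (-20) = 703/3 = 234.33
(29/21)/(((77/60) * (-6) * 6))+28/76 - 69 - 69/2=-19016579/184338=-103.16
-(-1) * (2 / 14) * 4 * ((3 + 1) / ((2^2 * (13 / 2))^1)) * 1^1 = 8 / 91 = 0.09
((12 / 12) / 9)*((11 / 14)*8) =44 / 63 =0.70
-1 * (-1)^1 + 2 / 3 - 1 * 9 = -22 / 3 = -7.33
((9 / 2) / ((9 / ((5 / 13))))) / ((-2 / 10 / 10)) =-125 / 13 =-9.62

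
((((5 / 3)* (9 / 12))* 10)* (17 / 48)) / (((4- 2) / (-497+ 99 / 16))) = -3337525 / 3072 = -1086.43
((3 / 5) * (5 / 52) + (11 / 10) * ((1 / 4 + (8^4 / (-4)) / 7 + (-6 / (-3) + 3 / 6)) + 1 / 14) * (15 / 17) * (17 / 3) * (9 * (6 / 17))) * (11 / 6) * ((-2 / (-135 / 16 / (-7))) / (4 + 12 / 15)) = 28433680 / 17901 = 1588.39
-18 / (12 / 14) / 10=-21 / 10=-2.10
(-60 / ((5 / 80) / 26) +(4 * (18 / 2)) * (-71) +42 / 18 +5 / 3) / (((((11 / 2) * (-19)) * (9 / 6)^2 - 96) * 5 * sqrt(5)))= 220096 * sqrt(5) / 66225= 7.43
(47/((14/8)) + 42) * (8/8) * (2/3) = 964/21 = 45.90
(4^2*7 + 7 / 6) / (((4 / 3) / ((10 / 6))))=3395 / 24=141.46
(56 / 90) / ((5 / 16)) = 448 / 225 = 1.99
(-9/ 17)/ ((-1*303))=3/ 1717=0.00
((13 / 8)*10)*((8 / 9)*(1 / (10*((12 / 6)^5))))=13 / 288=0.05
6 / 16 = 3 / 8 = 0.38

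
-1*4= -4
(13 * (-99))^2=1656369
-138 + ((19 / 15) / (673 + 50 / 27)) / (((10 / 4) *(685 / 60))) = -453271134 / 3284575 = -138.00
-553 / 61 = -9.07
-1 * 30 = -30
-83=-83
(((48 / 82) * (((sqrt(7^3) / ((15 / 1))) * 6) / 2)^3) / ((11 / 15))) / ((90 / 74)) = 710696 * sqrt(7) / 56375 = 33.35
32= 32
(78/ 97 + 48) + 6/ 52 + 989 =2617633/ 2522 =1037.92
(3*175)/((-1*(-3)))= 175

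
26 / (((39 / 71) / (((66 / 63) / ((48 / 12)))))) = 781 / 63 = 12.40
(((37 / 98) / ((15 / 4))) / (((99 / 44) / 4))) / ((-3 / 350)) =-11840 / 567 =-20.88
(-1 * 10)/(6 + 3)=-10/9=-1.11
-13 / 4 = -3.25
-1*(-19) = 19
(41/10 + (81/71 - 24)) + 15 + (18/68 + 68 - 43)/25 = -82938/30175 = -2.75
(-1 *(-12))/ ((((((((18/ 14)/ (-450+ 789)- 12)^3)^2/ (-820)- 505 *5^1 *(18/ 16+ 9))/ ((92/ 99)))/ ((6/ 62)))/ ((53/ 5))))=-1566954669665051574904192/ 3999838832867223121780280727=-0.00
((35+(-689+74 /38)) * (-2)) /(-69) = -24778 /1311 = -18.90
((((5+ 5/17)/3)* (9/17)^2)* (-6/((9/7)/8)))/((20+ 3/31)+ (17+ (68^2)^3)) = -1406160/7528907105866511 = -0.00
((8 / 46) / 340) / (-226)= -1 / 441830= -0.00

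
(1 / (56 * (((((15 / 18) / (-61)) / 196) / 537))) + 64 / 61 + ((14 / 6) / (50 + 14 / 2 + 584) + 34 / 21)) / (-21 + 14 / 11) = 2071064243974 / 296972095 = 6973.94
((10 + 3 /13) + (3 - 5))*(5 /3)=535 /39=13.72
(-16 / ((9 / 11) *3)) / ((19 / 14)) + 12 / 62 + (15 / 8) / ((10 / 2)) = -538739 / 127224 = -4.23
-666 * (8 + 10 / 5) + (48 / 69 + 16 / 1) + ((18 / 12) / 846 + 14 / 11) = -947764523 / 142692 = -6642.03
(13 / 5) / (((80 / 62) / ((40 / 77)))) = 403 / 385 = 1.05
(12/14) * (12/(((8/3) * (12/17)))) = 153/28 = 5.46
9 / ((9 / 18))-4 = 14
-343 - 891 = -1234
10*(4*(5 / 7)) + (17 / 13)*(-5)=2005 / 91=22.03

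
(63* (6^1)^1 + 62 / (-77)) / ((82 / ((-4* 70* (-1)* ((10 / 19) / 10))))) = 580880 / 8569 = 67.79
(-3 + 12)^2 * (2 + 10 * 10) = 8262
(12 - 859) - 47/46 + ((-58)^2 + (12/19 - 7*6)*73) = -440423/874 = -503.92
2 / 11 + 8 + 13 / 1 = 233 / 11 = 21.18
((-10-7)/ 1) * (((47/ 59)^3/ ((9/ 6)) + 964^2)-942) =-9723888754448/ 616137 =-15782023.73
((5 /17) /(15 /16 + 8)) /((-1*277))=-80 /673387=-0.00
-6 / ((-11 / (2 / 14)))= 6 / 77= 0.08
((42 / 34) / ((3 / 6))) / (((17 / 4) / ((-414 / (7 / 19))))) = -188784 / 289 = -653.23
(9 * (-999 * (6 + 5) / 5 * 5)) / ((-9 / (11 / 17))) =120879 / 17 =7110.53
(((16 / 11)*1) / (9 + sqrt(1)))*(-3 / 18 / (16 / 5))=-1 / 132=-0.01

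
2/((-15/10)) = -4/3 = -1.33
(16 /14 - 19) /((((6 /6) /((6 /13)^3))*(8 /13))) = -2.85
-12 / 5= -2.40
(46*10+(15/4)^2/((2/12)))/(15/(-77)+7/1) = 335335/4192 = 79.99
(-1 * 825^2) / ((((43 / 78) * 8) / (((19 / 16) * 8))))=-504343125 / 344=-1466113.74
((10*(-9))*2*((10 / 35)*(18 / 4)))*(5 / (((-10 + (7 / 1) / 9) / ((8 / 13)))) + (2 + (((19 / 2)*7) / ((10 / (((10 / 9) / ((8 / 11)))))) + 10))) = -152606205 / 30212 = -5051.18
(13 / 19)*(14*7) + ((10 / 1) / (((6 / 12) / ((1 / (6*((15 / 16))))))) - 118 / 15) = 53644 / 855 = 62.74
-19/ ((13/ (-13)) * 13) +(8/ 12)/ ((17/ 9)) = 401/ 221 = 1.81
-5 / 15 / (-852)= 1 / 2556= 0.00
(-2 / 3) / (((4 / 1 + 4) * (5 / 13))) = -0.22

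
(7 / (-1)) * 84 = -588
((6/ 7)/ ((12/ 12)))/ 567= 2/ 1323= 0.00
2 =2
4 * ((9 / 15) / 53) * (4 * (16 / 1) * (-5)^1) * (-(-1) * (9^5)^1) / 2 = -22674816 / 53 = -427826.72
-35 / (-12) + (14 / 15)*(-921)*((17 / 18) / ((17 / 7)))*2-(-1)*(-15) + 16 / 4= -121799 / 180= -676.66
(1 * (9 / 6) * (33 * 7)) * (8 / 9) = 308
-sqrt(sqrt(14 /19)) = -0.93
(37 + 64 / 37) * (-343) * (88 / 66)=-1966076 / 111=-17712.40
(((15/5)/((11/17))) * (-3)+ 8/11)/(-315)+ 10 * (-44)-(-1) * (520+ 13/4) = 230885/2772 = 83.29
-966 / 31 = -31.16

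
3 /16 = 0.19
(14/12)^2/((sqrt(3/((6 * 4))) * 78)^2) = 49/27378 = 0.00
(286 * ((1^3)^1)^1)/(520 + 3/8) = 2288/4163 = 0.55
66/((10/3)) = 99/5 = 19.80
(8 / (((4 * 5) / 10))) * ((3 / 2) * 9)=54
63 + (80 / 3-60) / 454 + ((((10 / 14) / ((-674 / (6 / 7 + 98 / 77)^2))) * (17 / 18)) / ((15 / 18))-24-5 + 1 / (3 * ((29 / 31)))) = 3156034750985 / 92073201913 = 34.28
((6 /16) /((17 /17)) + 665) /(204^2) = 5323 /332928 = 0.02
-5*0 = 0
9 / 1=9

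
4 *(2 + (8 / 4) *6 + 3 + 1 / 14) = 478 / 7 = 68.29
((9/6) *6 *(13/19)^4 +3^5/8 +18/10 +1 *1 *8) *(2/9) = 219707807/23457780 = 9.37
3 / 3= 1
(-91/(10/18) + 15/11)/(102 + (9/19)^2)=-1075058/676555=-1.59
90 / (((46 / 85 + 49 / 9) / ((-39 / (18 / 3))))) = -447525 / 4579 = -97.73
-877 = -877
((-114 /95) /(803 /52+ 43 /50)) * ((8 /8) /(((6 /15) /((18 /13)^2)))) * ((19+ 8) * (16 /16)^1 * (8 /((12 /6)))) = -38.10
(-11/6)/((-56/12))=11/28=0.39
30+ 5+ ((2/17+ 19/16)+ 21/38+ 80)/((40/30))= 96.39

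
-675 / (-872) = 675 / 872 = 0.77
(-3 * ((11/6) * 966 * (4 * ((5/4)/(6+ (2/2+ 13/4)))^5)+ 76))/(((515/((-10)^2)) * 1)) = -529632526560/11933188703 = -44.38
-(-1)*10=10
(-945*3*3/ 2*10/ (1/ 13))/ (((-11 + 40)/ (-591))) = 326719575/ 29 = 11266192.24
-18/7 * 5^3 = -321.43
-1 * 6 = -6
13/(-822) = -13/822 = -0.02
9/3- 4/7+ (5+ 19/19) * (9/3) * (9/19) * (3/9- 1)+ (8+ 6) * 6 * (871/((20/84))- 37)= 202278067/665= 304177.54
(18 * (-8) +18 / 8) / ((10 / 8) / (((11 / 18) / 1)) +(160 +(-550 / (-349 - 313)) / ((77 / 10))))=-0.87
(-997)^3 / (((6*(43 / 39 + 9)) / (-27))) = 347850467523 / 788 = 441434603.46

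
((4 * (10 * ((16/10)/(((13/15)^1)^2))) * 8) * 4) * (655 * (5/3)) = 503040000/169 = 2976568.05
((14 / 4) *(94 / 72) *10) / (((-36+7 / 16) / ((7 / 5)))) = -9212 / 5121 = -1.80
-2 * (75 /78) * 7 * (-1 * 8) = 1400 /13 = 107.69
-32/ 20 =-8/ 5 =-1.60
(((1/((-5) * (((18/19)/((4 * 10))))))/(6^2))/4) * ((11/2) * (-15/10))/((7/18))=1.24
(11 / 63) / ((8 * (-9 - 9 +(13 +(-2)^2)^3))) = 1 / 224280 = 0.00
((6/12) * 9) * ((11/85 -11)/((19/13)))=-54054/1615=-33.47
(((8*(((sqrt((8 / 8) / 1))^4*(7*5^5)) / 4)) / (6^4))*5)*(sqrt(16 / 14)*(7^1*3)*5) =546875*sqrt(14) / 108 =18946.47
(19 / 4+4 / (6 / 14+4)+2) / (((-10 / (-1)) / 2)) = 949 / 620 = 1.53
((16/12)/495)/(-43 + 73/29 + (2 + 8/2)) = -29/371250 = -0.00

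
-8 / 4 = -2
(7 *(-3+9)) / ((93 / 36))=504 / 31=16.26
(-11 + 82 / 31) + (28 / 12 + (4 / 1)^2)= 928 / 93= 9.98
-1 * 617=-617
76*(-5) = -380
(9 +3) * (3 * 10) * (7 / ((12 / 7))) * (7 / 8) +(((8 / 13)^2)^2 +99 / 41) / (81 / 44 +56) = 3066728714525 / 2384158036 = 1286.29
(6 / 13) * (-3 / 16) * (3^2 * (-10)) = 405 / 52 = 7.79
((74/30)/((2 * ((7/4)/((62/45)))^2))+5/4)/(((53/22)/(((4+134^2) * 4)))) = 947748345104/15776775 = 60072.38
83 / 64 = 1.30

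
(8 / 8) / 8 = 1 / 8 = 0.12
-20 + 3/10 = -197/10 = -19.70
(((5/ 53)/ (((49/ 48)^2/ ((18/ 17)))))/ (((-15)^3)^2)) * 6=1024/ 20280946875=0.00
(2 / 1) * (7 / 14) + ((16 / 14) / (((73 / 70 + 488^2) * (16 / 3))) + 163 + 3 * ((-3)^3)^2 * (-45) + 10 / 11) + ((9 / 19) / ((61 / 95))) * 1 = -1098985104283283 / 11185672663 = -98249.35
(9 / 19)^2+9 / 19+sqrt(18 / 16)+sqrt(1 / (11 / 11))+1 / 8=3*sqrt(2) / 4+5265 / 2888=2.88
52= 52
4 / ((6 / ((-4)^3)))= -128 / 3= -42.67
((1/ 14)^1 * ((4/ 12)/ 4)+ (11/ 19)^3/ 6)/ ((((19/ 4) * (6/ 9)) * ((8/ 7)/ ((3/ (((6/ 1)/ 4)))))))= 44127/ 2085136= 0.02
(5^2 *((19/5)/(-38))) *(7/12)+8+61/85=14809/2040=7.26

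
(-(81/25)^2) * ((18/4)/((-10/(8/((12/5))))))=19683/1250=15.75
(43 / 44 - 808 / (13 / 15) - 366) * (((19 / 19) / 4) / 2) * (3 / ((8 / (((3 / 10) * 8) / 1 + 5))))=-82370103 / 183040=-450.01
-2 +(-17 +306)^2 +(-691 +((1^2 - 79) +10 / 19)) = 1572260 / 19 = 82750.53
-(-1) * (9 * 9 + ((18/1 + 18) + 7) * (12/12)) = 124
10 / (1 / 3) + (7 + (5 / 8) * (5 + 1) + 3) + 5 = 195 / 4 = 48.75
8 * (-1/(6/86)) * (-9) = 1032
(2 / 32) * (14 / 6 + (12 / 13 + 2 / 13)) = 133 / 624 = 0.21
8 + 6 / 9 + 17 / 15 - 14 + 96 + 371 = 2314 / 5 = 462.80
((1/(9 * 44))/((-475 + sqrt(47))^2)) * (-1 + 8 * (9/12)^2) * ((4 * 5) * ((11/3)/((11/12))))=70/(99 * (475 - sqrt(47))^2)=0.00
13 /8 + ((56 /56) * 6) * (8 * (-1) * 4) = -1523 /8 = -190.38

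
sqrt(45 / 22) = 3 * sqrt(110) / 22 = 1.43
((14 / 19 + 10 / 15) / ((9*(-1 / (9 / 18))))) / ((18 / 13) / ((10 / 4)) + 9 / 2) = -5200 / 337041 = -0.02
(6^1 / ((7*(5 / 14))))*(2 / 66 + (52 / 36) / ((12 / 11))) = 1609 / 495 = 3.25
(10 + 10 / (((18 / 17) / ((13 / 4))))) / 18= 1465 / 648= 2.26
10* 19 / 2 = 95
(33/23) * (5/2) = 165/46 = 3.59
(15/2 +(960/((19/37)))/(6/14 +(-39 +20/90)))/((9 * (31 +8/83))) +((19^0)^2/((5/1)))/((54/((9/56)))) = -1826114911/12440213520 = -0.15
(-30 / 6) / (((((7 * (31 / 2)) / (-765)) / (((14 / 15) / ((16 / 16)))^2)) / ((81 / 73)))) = 77112 / 2263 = 34.08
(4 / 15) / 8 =1 / 30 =0.03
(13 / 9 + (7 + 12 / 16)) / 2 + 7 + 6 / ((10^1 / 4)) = 5039 / 360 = 14.00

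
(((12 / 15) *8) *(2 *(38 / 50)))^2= 1478656 / 15625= 94.63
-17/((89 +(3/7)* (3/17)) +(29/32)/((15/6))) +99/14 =82027889/11920314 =6.88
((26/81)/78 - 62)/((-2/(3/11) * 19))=15065/33858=0.44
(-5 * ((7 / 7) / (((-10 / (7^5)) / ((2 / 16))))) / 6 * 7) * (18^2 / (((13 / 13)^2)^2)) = 3176523 / 8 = 397065.38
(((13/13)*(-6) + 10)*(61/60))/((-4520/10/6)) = -61/1130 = -0.05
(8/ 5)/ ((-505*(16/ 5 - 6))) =0.00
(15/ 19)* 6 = 90/ 19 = 4.74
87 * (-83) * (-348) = 2512908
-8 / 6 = -4 / 3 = -1.33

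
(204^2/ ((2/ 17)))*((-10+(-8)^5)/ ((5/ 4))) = -46379034432/ 5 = -9275806886.40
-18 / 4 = -4.50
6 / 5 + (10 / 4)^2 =7.45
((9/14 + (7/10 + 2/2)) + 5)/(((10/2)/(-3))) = -771/175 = -4.41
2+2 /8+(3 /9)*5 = 47 /12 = 3.92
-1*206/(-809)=206/809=0.25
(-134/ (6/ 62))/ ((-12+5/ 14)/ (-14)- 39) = 814184/ 22443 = 36.28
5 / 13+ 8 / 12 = 41 / 39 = 1.05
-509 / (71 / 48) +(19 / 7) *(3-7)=-354.97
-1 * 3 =-3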